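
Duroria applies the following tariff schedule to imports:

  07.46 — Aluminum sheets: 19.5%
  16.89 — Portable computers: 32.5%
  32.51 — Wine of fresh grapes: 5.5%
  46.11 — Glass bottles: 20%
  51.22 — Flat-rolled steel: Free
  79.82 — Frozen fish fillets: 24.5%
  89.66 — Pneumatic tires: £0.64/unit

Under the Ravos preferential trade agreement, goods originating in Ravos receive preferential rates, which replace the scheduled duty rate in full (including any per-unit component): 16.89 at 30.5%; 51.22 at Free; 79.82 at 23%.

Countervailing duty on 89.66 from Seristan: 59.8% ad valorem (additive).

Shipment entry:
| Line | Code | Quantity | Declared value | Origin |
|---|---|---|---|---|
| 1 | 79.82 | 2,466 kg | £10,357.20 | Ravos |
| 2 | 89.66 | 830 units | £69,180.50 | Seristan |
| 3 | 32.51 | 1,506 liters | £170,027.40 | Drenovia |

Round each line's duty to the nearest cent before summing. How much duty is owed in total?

Line 1 (79.82, Ravos, 2,466 kg, £10,357.20):
Base rate for 79.82 is 24.5%.
Origin Ravos qualifies under the Duroria–Ravos agreement and 79.82 is covered: preferential rate 23% applies instead.
Duty = £10,357.20 × 23% = £2,382.16.
Line 2 (89.66, Seristan, 830 units, £69,180.50):
Base rate for 89.66 is £0.64/unit.
Additional duty on 89.66 from Seristan: +59.8% ad valorem. Applied ad valorem rate = 59.8%.
Duty = £69,180.50 × 59.8% + 830 × £0.64 = £41,901.14.
Line 3 (32.51, Drenovia, 1,506 liters, £170,027.40):
Base rate for 32.51 is 5.5%.
Duty = £170,027.40 × 5.5% = £9,351.51.
Total = £2,382.16 + £41,901.14 + £9,351.51 = £53,634.81.

£53,634.81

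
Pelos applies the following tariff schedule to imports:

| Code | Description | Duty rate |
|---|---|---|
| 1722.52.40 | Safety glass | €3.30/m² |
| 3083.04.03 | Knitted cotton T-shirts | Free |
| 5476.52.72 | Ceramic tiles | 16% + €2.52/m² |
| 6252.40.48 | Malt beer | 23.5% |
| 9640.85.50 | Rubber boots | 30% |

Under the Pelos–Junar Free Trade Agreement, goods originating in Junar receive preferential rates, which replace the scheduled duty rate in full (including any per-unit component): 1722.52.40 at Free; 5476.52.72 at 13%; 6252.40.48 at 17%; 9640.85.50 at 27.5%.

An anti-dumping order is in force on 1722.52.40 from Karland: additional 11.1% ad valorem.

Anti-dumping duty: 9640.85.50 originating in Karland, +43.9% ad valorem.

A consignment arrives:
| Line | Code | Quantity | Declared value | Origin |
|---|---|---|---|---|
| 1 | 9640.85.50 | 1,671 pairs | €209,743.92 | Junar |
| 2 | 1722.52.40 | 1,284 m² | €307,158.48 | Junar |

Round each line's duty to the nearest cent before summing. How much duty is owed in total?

€57,679.58

Line 1 (9640.85.50, Junar, 1,671 pairs, €209,743.92):
Base rate for 9640.85.50 is 30%.
Origin Junar qualifies under the Pelos–Junar agreement and 9640.85.50 is covered: preferential rate 27.5% applies instead.
The additional-duty order on 9640.85.50 targets Karland, not Junar; it does not apply.
Duty = €209,743.92 × 27.5% = €57,679.58.
Line 2 (1722.52.40, Junar, 1,284 m², €307,158.48):
Base rate for 1722.52.40 is €3.30/m².
Origin Junar qualifies under the Pelos–Junar agreement and 1722.52.40 is covered: preferential rate Free applies instead.
The additional-duty order on 1722.52.40 targets Karland, not Junar; it does not apply.
Duty = €307,158.48 × 0% = €0.00.
Total = €57,679.58 + €0.00 = €57,679.58.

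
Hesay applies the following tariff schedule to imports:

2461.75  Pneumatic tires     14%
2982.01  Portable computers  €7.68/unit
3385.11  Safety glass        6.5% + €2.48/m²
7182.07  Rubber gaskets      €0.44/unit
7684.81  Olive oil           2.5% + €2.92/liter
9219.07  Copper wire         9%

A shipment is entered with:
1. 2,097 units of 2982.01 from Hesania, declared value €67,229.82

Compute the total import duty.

Line 1 (2982.01, Hesania, 2,097 units, €67,229.82):
Base rate for 2982.01 is €7.68/unit.
Duty = 2,097 × €7.68 = €16,104.96.

€16,104.96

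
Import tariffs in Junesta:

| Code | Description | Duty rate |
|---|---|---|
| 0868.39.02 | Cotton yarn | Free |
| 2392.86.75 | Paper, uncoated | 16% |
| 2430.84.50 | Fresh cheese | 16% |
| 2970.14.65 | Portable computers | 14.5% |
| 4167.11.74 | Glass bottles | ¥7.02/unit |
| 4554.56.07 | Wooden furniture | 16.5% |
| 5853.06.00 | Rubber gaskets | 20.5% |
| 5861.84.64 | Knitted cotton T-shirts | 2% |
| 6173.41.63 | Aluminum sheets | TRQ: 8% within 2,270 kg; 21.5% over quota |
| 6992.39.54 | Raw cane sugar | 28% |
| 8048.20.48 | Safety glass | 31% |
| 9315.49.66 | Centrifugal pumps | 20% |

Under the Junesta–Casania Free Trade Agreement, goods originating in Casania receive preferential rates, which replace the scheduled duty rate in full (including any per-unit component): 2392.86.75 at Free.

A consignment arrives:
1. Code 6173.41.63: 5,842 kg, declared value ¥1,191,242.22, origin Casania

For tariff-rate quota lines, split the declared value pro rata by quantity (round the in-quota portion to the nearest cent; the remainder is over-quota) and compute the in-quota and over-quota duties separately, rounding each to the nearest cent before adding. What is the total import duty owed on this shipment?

¥193,628.86

Line 1 (6173.41.63, Casania, 5,842 kg, ¥1,191,242.22):
Code 6173.41.63 is under a tariff-rate quota (threshold 2,270 kg). In-quota: 2,270 kg at 8%; over-quota: 3,572 kg at 21.5%.
Pro-rata value split: in-quota = ¥1,191,242.22 × 2,270/5,842 = ¥462,875.70; over-quota = ¥1,191,242.22 − ¥462,875.70 = ¥728,366.52.
In-quota duty = ¥462,875.70 × 8% = ¥37,030.06. Over-quota duty = ¥728,366.52 × 21.5% = ¥156,598.80.
Line duty = ¥37,030.06 + ¥156,598.80 = ¥193,628.86.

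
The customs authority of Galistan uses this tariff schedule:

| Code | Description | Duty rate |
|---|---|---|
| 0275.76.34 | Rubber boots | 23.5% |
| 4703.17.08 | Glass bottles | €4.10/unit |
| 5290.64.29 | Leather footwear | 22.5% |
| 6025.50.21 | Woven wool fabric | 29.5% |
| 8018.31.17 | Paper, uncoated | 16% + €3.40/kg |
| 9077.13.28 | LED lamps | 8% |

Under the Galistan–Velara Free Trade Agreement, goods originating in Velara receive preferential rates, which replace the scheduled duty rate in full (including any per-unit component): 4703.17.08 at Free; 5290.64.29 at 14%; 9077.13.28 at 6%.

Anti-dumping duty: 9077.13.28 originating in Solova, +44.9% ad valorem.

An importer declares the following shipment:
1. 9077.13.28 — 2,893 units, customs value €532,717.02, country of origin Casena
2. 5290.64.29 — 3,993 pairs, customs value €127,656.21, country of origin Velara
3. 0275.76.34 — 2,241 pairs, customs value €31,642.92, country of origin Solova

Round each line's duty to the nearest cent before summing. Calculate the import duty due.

Line 1 (9077.13.28, Casena, 2,893 units, €532,717.02):
Base rate for 9077.13.28 is 8%.
9077.13.28 has an FTA preferential rate, but origin Casena is not Velara; base rate stands.
The additional-duty order on 9077.13.28 targets Solova, not Casena; it does not apply.
Duty = €532,717.02 × 8% = €42,617.36.
Line 2 (5290.64.29, Velara, 3,993 pairs, €127,656.21):
Base rate for 5290.64.29 is 22.5%.
Origin Velara qualifies under the Galistan–Velara agreement and 5290.64.29 is covered: preferential rate 14% applies instead.
Duty = €127,656.21 × 14% = €17,871.87.
Line 3 (0275.76.34, Solova, 2,241 pairs, €31,642.92):
Base rate for 0275.76.34 is 23.5%.
Duty = €31,642.92 × 23.5% = €7,436.09.
Total = €42,617.36 + €17,871.87 + €7,436.09 = €67,925.32.

€67,925.32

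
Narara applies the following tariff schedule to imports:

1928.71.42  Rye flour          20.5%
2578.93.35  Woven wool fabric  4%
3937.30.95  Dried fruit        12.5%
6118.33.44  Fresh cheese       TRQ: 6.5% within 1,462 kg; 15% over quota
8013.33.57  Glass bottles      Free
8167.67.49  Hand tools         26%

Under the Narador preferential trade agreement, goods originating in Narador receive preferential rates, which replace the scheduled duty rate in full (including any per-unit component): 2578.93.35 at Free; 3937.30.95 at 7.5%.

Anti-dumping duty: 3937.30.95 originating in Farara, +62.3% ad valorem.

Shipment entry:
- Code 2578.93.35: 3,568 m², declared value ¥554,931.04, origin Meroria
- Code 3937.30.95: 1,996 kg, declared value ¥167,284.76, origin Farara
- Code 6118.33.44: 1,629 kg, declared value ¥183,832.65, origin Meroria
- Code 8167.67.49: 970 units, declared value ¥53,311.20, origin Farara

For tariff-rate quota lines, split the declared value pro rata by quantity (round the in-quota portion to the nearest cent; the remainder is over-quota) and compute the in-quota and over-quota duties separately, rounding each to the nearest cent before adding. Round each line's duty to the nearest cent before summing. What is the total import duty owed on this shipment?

Line 1 (2578.93.35, Meroria, 3,568 m², ¥554,931.04):
Base rate for 2578.93.35 is 4%.
2578.93.35 has an FTA preferential rate, but origin Meroria is not Narador; base rate stands.
Duty = ¥554,931.04 × 4% = ¥22,197.24.
Line 2 (3937.30.95, Farara, 1,996 kg, ¥167,284.76):
Base rate for 3937.30.95 is 12.5%.
3937.30.95 has an FTA preferential rate, but origin Farara is not Narador; base rate stands.
Additional duty on 3937.30.95 from Farara: +62.3%. Applied ad valorem rate: 12.5% + 62.3% = 74.8%.
Duty = ¥167,284.76 × 74.8% = ¥125,129.00.
Line 3 (6118.33.44, Meroria, 1,629 kg, ¥183,832.65):
Code 6118.33.44 is under a tariff-rate quota (threshold 1,462 kg). In-quota: 1,462 kg at 6.5%; over-quota: 167 kg at 15%.
Pro-rata value split: in-quota = ¥183,832.65 × 1,462/1,629 = ¥164,986.70; over-quota = ¥183,832.65 − ¥164,986.70 = ¥18,845.95.
In-quota duty = ¥164,986.70 × 6.5% = ¥10,724.14. Over-quota duty = ¥18,845.95 × 15% = ¥2,826.89.
Line duty = ¥10,724.14 + ¥2,826.89 = ¥13,551.03.
Line 4 (8167.67.49, Farara, 970 units, ¥53,311.20):
Base rate for 8167.67.49 is 26%.
Duty = ¥53,311.20 × 26% = ¥13,860.91.
Total = ¥22,197.24 + ¥125,129.00 + ¥13,551.03 + ¥13,860.91 = ¥174,738.18.

¥174,738.18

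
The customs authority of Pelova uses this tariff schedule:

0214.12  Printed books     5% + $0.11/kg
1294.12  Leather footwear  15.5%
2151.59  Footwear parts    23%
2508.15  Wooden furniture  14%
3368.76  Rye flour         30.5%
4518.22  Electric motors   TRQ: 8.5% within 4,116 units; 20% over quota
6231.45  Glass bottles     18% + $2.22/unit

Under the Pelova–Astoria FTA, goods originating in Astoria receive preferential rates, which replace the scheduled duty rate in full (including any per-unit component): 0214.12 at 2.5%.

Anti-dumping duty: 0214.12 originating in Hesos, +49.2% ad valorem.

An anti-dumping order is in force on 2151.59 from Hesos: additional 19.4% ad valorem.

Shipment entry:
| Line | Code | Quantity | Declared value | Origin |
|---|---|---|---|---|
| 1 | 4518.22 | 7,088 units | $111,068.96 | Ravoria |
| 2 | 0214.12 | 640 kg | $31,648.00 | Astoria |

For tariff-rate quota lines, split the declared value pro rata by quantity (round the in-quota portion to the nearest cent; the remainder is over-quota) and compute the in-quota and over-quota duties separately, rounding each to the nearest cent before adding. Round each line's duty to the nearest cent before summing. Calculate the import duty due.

Line 1 (4518.22, Ravoria, 7,088 units, $111,068.96):
Code 4518.22 is under a tariff-rate quota (threshold 4,116 units). In-quota: 4,116 units at 8.5%; over-quota: 2,972 units at 20%.
Pro-rata value split: in-quota = $111,068.96 × 4,116/7,088 = $64,497.72; over-quota = $111,068.96 − $64,497.72 = $46,571.24.
In-quota duty = $64,497.72 × 8.5% = $5,482.31. Over-quota duty = $46,571.24 × 20% = $9,314.25.
Line duty = $5,482.31 + $9,314.25 = $14,796.56.
Line 2 (0214.12, Astoria, 640 kg, $31,648.00):
Base rate for 0214.12 is 5% + $0.11/kg.
Origin Astoria qualifies under the Pelova–Astoria agreement and 0214.12 is covered: preferential rate 2.5% applies instead.
The additional-duty order on 0214.12 targets Hesos, not Astoria; it does not apply.
Duty = $31,648.00 × 2.5% = $791.20.
Total = $14,796.56 + $791.20 = $15,587.76.

$15,587.76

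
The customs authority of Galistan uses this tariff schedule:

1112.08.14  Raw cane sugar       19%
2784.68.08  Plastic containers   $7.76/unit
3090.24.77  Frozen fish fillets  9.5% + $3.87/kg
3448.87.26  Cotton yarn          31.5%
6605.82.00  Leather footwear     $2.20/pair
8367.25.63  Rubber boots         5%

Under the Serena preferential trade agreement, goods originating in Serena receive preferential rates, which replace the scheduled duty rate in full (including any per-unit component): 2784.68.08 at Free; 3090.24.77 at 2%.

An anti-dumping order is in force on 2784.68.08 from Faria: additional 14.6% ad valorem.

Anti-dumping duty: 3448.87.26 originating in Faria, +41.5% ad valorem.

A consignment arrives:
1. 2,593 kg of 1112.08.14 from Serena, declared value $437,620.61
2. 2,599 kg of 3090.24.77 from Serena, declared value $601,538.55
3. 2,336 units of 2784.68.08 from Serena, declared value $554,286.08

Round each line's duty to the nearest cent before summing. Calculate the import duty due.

Line 1 (1112.08.14, Serena, 2,593 kg, $437,620.61):
Base rate for 1112.08.14 is 19%.
Origin Serena is the FTA partner but 1112.08.14 is not on the preference list; base rate stands.
Duty = $437,620.61 × 19% = $83,147.92.
Line 2 (3090.24.77, Serena, 2,599 kg, $601,538.55):
Base rate for 3090.24.77 is 9.5% + $3.87/kg.
Origin Serena qualifies under the Galistan–Serena agreement and 3090.24.77 is covered: preferential rate 2% applies instead.
Duty = $601,538.55 × 2% = $12,030.77.
Line 3 (2784.68.08, Serena, 2,336 units, $554,286.08):
Base rate for 2784.68.08 is $7.76/unit.
Origin Serena qualifies under the Galistan–Serena agreement and 2784.68.08 is covered: preferential rate Free applies instead.
The additional-duty order on 2784.68.08 targets Faria, not Serena; it does not apply.
Duty = $554,286.08 × 0% = $0.00.
Total = $83,147.92 + $12,030.77 + $0.00 = $95,178.69.

$95,178.69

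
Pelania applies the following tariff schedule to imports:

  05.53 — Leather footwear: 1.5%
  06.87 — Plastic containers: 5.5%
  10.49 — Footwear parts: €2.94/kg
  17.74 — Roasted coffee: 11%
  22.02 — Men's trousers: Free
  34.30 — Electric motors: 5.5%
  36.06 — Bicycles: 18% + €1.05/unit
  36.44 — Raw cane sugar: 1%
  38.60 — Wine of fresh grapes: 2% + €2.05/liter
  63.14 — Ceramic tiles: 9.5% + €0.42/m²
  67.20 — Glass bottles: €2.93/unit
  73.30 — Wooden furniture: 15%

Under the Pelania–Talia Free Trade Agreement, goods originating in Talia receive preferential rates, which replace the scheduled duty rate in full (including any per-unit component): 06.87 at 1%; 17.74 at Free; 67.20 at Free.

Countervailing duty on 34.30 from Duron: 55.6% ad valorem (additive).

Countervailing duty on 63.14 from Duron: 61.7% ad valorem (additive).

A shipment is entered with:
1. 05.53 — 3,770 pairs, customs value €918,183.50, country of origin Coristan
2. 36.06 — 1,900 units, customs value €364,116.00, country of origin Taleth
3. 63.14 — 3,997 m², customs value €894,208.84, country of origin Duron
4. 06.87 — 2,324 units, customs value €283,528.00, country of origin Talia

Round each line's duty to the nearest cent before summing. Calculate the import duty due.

Line 1 (05.53, Coristan, 3,770 pairs, €918,183.50):
Base rate for 05.53 is 1.5%.
Duty = €918,183.50 × 1.5% = €13,772.75.
Line 2 (36.06, Taleth, 1,900 units, €364,116.00):
Base rate for 36.06 is 18% + €1.05/unit.
Duty = €364,116.00 × 18% + 1,900 × €1.05 = €67,535.88.
Line 3 (63.14, Duron, 3,997 m², €894,208.84):
Base rate for 63.14 is 9.5% + €0.42/m².
Additional duty on 63.14 from Duron: +61.7%. Applied ad valorem rate: 9.5% + 61.7% = 71.2%.
Duty = €894,208.84 × 71.2% + 3,997 × €0.42 = €638,355.43.
Line 4 (06.87, Talia, 2,324 units, €283,528.00):
Base rate for 06.87 is 5.5%.
Origin Talia qualifies under the Pelania–Talia agreement and 06.87 is covered: preferential rate 1% applies instead.
Duty = €283,528.00 × 1% = €2,835.28.
Total = €13,772.75 + €67,535.88 + €638,355.43 + €2,835.28 = €722,499.34.

€722,499.34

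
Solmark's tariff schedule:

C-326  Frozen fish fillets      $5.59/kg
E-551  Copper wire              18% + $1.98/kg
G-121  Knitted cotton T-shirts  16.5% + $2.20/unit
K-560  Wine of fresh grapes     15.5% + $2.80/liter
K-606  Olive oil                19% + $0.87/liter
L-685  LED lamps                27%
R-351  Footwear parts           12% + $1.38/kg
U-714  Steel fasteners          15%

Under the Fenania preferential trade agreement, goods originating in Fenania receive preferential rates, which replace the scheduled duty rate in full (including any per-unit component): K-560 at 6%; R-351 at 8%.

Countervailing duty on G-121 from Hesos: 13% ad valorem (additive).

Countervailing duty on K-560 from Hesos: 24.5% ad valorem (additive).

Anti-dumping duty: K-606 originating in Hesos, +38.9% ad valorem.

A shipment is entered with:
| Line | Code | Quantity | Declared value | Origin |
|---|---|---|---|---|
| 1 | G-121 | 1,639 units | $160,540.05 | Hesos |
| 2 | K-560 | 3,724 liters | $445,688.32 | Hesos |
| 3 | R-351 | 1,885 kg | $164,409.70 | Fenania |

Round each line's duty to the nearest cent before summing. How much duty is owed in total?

Line 1 (G-121, Hesos, 1,639 units, $160,540.05):
Base rate for G-121 is 16.5% + $2.20/unit.
Additional duty on G-121 from Hesos: +13%. Applied ad valorem rate: 16.5% + 13% = 29.5%.
Duty = $160,540.05 × 29.5% + 1,639 × $2.20 = $50,965.11.
Line 2 (K-560, Hesos, 3,724 liters, $445,688.32):
Base rate for K-560 is 15.5% + $2.80/liter.
K-560 has an FTA preferential rate, but origin Hesos is not Fenania; base rate stands.
Additional duty on K-560 from Hesos: +24.5%. Applied ad valorem rate: 15.5% + 24.5% = 40%.
Duty = $445,688.32 × 40% + 3,724 × $2.80 = $188,702.53.
Line 3 (R-351, Fenania, 1,885 kg, $164,409.70):
Base rate for R-351 is 12% + $1.38/kg.
Origin Fenania qualifies under the Solmark–Fenania agreement and R-351 is covered: preferential rate 8% applies instead.
Duty = $164,409.70 × 8% = $13,152.78.
Total = $50,965.11 + $188,702.53 + $13,152.78 = $252,820.42.

$252,820.42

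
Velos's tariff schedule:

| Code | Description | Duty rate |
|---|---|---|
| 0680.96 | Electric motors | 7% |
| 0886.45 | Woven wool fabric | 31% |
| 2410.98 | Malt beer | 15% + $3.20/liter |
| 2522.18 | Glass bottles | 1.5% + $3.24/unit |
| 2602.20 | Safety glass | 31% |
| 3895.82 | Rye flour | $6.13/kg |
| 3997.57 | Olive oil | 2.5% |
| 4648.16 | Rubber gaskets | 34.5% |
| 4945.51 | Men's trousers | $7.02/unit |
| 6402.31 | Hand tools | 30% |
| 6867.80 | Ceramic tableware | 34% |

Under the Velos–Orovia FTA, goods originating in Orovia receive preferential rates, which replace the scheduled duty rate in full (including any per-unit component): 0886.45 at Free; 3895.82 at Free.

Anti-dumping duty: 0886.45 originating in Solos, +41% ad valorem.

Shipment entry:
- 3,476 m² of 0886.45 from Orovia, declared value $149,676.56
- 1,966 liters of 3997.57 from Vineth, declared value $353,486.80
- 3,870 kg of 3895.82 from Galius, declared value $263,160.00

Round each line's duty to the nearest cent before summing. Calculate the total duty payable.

$32,560.27

Line 1 (0886.45, Orovia, 3,476 m², $149,676.56):
Base rate for 0886.45 is 31%.
Origin Orovia qualifies under the Velos–Orovia agreement and 0886.45 is covered: preferential rate Free applies instead.
The additional-duty order on 0886.45 targets Solos, not Orovia; it does not apply.
Duty = $149,676.56 × 0% = $0.00.
Line 2 (3997.57, Vineth, 1,966 liters, $353,486.80):
Base rate for 3997.57 is 2.5%.
Duty = $353,486.80 × 2.5% = $8,837.17.
Line 3 (3895.82, Galius, 3,870 kg, $263,160.00):
Base rate for 3895.82 is $6.13/kg.
3895.82 has an FTA preferential rate, but origin Galius is not Orovia; base rate stands.
Duty = 3,870 × $6.13 = $23,723.10.
Total = $0.00 + $8,837.17 + $23,723.10 = $32,560.27.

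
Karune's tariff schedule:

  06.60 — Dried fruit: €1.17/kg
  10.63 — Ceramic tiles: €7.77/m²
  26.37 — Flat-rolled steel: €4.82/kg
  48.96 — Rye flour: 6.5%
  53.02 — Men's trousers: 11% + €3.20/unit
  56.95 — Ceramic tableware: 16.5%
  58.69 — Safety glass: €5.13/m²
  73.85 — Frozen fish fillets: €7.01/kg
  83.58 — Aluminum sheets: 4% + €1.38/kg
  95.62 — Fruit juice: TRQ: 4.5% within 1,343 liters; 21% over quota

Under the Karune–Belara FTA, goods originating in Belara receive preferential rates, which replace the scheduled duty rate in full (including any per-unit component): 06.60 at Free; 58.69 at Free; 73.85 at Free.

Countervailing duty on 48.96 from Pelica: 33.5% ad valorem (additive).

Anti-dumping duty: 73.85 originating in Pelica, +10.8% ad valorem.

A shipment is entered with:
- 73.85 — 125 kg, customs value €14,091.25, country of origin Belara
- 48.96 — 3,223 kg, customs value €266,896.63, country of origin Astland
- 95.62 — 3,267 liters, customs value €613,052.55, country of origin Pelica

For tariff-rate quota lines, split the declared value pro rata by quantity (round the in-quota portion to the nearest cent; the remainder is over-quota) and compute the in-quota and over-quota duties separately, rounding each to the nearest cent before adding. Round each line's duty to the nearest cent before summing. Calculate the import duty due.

Line 1 (73.85, Belara, 125 kg, €14,091.25):
Base rate for 73.85 is €7.01/kg.
Origin Belara qualifies under the Karune–Belara agreement and 73.85 is covered: preferential rate Free applies instead.
The additional-duty order on 73.85 targets Pelica, not Belara; it does not apply.
Duty = €14,091.25 × 0% = €0.00.
Line 2 (48.96, Astland, 3,223 kg, €266,896.63):
Base rate for 48.96 is 6.5%.
The additional-duty order on 48.96 targets Pelica, not Astland; it does not apply.
Duty = €266,896.63 × 6.5% = €17,348.28.
Line 3 (95.62, Pelica, 3,267 liters, €613,052.55):
Code 95.62 is under a tariff-rate quota (threshold 1,343 liters). In-quota: 1,343 liters at 4.5%; over-quota: 1,924 liters at 21%.
Pro-rata value split: in-quota = €613,052.55 × 1,343/3,267 = €252,013.95; over-quota = €613,052.55 − €252,013.95 = €361,038.60.
In-quota duty = €252,013.95 × 4.5% = €11,340.63. Over-quota duty = €361,038.60 × 21% = €75,818.11.
Line duty = €11,340.63 + €75,818.11 = €87,158.74.
Total = €0.00 + €17,348.28 + €87,158.74 = €104,507.02.

€104,507.02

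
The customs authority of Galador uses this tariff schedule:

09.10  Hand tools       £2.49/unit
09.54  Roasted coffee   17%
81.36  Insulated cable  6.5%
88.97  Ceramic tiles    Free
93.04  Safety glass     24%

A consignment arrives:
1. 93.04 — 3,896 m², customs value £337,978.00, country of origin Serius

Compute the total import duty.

£81,114.72

Line 1 (93.04, Serius, 3,896 m², £337,978.00):
Base rate for 93.04 is 24%.
Duty = £337,978.00 × 24% = £81,114.72.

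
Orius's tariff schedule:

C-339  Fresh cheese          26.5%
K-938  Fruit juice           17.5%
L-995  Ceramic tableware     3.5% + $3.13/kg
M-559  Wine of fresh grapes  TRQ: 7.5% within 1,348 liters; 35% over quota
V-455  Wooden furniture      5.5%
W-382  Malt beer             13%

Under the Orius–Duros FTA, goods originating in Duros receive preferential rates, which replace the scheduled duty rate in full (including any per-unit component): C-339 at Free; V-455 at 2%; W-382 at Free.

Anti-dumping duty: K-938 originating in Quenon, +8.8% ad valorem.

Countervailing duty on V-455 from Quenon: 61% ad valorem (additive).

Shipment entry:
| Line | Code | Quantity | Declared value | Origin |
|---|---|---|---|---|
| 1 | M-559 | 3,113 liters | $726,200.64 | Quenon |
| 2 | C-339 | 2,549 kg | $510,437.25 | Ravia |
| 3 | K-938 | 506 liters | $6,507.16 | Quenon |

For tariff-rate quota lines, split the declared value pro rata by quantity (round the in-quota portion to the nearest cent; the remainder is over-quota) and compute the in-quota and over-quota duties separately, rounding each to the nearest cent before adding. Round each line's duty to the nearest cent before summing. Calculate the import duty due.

Line 1 (M-559, Quenon, 3,113 liters, $726,200.64):
Code M-559 is under a tariff-rate quota (threshold 1,348 liters). In-quota: 1,348 liters at 7.5%; over-quota: 1,765 liters at 35%.
Pro-rata value split: in-quota = $726,200.64 × 1,348/3,113 = $314,461.44; over-quota = $726,200.64 − $314,461.44 = $411,739.20.
In-quota duty = $314,461.44 × 7.5% = $23,584.61. Over-quota duty = $411,739.20 × 35% = $144,108.72.
Line duty = $23,584.61 + $144,108.72 = $167,693.33.
Line 2 (C-339, Ravia, 2,549 kg, $510,437.25):
Base rate for C-339 is 26.5%.
C-339 has an FTA preferential rate, but origin Ravia is not Duros; base rate stands.
Duty = $510,437.25 × 26.5% = $135,265.87.
Line 3 (K-938, Quenon, 506 liters, $6,507.16):
Base rate for K-938 is 17.5%.
Additional duty on K-938 from Quenon: +8.8%. Applied ad valorem rate: 17.5% + 8.8% = 26.3%.
Duty = $6,507.16 × 26.3% = $1,711.38.
Total = $167,693.33 + $135,265.87 + $1,711.38 = $304,670.58.

$304,670.58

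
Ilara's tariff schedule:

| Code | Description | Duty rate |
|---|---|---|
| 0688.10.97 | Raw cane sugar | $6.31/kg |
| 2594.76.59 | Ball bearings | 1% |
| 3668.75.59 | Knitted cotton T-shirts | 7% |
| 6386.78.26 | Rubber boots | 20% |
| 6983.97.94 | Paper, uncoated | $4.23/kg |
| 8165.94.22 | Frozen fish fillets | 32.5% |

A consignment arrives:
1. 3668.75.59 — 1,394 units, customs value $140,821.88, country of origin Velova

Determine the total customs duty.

$9,857.53

Line 1 (3668.75.59, Velova, 1,394 units, $140,821.88):
Base rate for 3668.75.59 is 7%.
Duty = $140,821.88 × 7% = $9,857.53.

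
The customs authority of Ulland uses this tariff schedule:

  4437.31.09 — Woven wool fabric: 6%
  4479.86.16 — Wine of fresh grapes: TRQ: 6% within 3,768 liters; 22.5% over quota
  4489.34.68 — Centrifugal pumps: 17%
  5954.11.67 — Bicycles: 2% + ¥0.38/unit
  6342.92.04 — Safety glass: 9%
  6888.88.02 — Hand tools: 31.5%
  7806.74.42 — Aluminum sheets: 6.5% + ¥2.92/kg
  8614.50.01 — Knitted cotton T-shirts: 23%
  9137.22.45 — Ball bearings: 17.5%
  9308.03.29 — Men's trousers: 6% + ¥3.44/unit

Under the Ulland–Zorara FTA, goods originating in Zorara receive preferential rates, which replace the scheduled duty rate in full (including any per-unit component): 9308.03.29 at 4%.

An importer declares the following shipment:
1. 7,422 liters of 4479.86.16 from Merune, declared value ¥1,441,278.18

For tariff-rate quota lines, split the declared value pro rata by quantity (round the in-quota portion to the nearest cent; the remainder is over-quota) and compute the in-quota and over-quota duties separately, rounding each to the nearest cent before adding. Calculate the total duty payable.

Line 1 (4479.86.16, Merune, 7,422 liters, ¥1,441,278.18):
Code 4479.86.16 is under a tariff-rate quota (threshold 3,768 liters). In-quota: 3,768 liters at 6%; over-quota: 3,654 liters at 22.5%.
Pro-rata value split: in-quota = ¥1,441,278.18 × 3,768/7,422 = ¥731,707.92; over-quota = ¥1,441,278.18 − ¥731,707.92 = ¥709,570.26.
In-quota duty = ¥731,707.92 × 6% = ¥43,902.48. Over-quota duty = ¥709,570.26 × 22.5% = ¥159,653.31.
Line duty = ¥43,902.48 + ¥159,653.31 = ¥203,555.79.

¥203,555.79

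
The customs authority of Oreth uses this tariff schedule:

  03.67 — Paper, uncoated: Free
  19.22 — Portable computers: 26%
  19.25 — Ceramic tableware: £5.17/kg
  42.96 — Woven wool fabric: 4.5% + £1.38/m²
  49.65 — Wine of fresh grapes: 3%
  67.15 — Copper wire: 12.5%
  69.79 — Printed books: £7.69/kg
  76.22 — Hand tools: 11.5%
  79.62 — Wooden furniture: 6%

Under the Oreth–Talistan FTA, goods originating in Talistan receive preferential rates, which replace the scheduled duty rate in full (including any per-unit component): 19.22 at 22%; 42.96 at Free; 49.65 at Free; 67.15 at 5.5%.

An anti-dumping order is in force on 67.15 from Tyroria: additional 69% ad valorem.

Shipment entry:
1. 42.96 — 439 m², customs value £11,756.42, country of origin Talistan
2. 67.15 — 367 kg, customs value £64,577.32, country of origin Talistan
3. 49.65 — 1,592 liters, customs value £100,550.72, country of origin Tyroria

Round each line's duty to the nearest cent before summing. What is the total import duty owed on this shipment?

£6,568.27

Line 1 (42.96, Talistan, 439 m², £11,756.42):
Base rate for 42.96 is 4.5% + £1.38/m².
Origin Talistan qualifies under the Oreth–Talistan agreement and 42.96 is covered: preferential rate Free applies instead.
Duty = £11,756.42 × 0% = £0.00.
Line 2 (67.15, Talistan, 367 kg, £64,577.32):
Base rate for 67.15 is 12.5%.
Origin Talistan qualifies under the Oreth–Talistan agreement and 67.15 is covered: preferential rate 5.5% applies instead.
The additional-duty order on 67.15 targets Tyroria, not Talistan; it does not apply.
Duty = £64,577.32 × 5.5% = £3,551.75.
Line 3 (49.65, Tyroria, 1,592 liters, £100,550.72):
Base rate for 49.65 is 3%.
49.65 has an FTA preferential rate, but origin Tyroria is not Talistan; base rate stands.
Duty = £100,550.72 × 3% = £3,016.52.
Total = £0.00 + £3,551.75 + £3,016.52 = £6,568.27.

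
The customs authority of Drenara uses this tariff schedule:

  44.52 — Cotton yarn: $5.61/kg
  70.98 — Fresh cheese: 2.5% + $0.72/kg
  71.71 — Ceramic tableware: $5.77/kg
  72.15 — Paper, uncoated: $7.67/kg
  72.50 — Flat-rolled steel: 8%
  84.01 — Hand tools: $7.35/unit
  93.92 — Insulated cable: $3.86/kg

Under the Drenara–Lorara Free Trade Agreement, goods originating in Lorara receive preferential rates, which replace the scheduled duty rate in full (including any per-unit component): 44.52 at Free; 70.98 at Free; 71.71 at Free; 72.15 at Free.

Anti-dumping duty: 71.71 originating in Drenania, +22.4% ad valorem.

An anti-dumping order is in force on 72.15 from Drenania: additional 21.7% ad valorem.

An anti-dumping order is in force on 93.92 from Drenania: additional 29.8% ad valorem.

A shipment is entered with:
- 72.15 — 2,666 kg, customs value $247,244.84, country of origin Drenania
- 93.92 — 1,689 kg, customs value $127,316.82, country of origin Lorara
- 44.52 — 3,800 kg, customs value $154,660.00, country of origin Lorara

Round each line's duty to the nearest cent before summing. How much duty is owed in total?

Line 1 (72.15, Drenania, 2,666 kg, $247,244.84):
Base rate for 72.15 is $7.67/kg.
72.15 has an FTA preferential rate, but origin Drenania is not Lorara; base rate stands.
Additional duty on 72.15 from Drenania: +21.7% ad valorem. Applied ad valorem rate = 21.7%.
Duty = $247,244.84 × 21.7% + 2,666 × $7.67 = $74,100.35.
Line 2 (93.92, Lorara, 1,689 kg, $127,316.82):
Base rate for 93.92 is $3.86/kg.
Origin Lorara is the FTA partner but 93.92 is not on the preference list; base rate stands.
The additional-duty order on 93.92 targets Drenania, not Lorara; it does not apply.
Duty = 1,689 × $3.86 = $6,519.54.
Line 3 (44.52, Lorara, 3,800 kg, $154,660.00):
Base rate for 44.52 is $5.61/kg.
Origin Lorara qualifies under the Drenara–Lorara agreement and 44.52 is covered: preferential rate Free applies instead.
Duty = $154,660.00 × 0% = $0.00.
Total = $74,100.35 + $6,519.54 + $0.00 = $80,619.89.

$80,619.89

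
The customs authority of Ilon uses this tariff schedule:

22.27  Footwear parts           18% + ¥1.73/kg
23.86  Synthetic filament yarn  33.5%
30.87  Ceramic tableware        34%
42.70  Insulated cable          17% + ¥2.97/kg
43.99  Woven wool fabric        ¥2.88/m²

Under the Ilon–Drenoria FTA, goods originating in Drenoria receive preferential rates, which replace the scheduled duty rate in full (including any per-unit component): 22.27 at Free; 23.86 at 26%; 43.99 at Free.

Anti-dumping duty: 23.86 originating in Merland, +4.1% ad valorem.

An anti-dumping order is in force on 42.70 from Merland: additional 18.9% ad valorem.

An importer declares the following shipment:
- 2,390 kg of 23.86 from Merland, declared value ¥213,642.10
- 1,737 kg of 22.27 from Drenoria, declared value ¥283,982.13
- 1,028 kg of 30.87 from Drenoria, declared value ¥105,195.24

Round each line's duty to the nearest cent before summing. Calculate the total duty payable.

Line 1 (23.86, Merland, 2,390 kg, ¥213,642.10):
Base rate for 23.86 is 33.5%.
23.86 has an FTA preferential rate, but origin Merland is not Drenoria; base rate stands.
Additional duty on 23.86 from Merland: +4.1%. Applied ad valorem rate: 33.5% + 4.1% = 37.6%.
Duty = ¥213,642.10 × 37.6% = ¥80,329.43.
Line 2 (22.27, Drenoria, 1,737 kg, ¥283,982.13):
Base rate for 22.27 is 18% + ¥1.73/kg.
Origin Drenoria qualifies under the Ilon–Drenoria agreement and 22.27 is covered: preferential rate Free applies instead.
Duty = ¥283,982.13 × 0% = ¥0.00.
Line 3 (30.87, Drenoria, 1,028 kg, ¥105,195.24):
Base rate for 30.87 is 34%.
Origin Drenoria is the FTA partner but 30.87 is not on the preference list; base rate stands.
Duty = ¥105,195.24 × 34% = ¥35,766.38.
Total = ¥80,329.43 + ¥0.00 + ¥35,766.38 = ¥116,095.81.

¥116,095.81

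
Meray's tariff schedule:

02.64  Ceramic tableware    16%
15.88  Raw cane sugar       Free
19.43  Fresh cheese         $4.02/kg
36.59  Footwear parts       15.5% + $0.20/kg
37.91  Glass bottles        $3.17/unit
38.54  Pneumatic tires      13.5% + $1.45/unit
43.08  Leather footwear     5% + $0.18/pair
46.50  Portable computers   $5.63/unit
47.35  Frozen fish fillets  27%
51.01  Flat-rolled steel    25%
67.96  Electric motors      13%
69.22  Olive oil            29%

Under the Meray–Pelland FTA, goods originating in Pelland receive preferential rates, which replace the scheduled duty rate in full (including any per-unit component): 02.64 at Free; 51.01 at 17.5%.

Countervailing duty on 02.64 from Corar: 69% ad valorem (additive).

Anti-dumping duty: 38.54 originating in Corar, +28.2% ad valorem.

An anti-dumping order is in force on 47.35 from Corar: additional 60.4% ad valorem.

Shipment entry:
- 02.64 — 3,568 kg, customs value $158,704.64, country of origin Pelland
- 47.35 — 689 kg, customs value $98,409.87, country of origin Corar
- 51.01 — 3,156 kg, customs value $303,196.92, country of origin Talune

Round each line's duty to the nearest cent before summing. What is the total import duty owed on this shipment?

Line 1 (02.64, Pelland, 3,568 kg, $158,704.64):
Base rate for 02.64 is 16%.
Origin Pelland qualifies under the Meray–Pelland agreement and 02.64 is covered: preferential rate Free applies instead.
The additional-duty order on 02.64 targets Corar, not Pelland; it does not apply.
Duty = $158,704.64 × 0% = $0.00.
Line 2 (47.35, Corar, 689 kg, $98,409.87):
Base rate for 47.35 is 27%.
Additional duty on 47.35 from Corar: +60.4%. Applied ad valorem rate: 27% + 60.4% = 87.4%.
Duty = $98,409.87 × 87.4% = $86,010.23.
Line 3 (51.01, Talune, 3,156 kg, $303,196.92):
Base rate for 51.01 is 25%.
51.01 has an FTA preferential rate, but origin Talune is not Pelland; base rate stands.
Duty = $303,196.92 × 25% = $75,799.23.
Total = $0.00 + $86,010.23 + $75,799.23 = $161,809.46.

$161,809.46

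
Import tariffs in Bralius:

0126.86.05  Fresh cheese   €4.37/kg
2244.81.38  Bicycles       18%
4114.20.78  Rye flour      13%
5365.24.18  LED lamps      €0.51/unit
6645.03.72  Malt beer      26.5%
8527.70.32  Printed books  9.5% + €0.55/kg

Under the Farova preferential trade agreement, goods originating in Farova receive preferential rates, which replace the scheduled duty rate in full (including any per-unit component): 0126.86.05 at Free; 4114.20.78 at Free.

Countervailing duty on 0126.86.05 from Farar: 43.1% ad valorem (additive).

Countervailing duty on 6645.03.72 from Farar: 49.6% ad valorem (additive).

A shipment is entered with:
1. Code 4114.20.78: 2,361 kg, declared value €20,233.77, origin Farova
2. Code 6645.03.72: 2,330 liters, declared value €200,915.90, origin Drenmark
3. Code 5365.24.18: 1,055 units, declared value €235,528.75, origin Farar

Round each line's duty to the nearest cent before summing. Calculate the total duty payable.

€53,780.76

Line 1 (4114.20.78, Farova, 2,361 kg, €20,233.77):
Base rate for 4114.20.78 is 13%.
Origin Farova qualifies under the Bralius–Farova agreement and 4114.20.78 is covered: preferential rate Free applies instead.
Duty = €20,233.77 × 0% = €0.00.
Line 2 (6645.03.72, Drenmark, 2,330 liters, €200,915.90):
Base rate for 6645.03.72 is 26.5%.
The additional-duty order on 6645.03.72 targets Farar, not Drenmark; it does not apply.
Duty = €200,915.90 × 26.5% = €53,242.71.
Line 3 (5365.24.18, Farar, 1,055 units, €235,528.75):
Base rate for 5365.24.18 is €0.51/unit.
Duty = 1,055 × €0.51 = €538.05.
Total = €0.00 + €53,242.71 + €538.05 = €53,780.76.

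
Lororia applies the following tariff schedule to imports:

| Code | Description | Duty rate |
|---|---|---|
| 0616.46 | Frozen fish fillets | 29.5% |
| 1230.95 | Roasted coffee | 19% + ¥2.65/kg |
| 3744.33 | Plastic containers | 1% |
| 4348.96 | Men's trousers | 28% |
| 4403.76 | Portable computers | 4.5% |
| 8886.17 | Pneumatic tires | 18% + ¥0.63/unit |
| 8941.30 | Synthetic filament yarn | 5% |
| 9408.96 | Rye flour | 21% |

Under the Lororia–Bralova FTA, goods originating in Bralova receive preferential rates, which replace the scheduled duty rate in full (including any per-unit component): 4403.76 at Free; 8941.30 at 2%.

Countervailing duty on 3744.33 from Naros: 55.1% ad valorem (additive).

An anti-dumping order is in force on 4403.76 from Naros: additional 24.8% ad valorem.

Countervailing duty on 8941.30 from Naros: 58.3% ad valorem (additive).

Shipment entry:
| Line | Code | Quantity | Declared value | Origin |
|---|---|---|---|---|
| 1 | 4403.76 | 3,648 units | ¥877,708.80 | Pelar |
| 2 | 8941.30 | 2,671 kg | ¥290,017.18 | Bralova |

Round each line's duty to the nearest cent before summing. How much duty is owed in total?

Line 1 (4403.76, Pelar, 3,648 units, ¥877,708.80):
Base rate for 4403.76 is 4.5%.
4403.76 has an FTA preferential rate, but origin Pelar is not Bralova; base rate stands.
The additional-duty order on 4403.76 targets Naros, not Pelar; it does not apply.
Duty = ¥877,708.80 × 4.5% = ¥39,496.90.
Line 2 (8941.30, Bralova, 2,671 kg, ¥290,017.18):
Base rate for 8941.30 is 5%.
Origin Bralova qualifies under the Lororia–Bralova agreement and 8941.30 is covered: preferential rate 2% applies instead.
The additional-duty order on 8941.30 targets Naros, not Bralova; it does not apply.
Duty = ¥290,017.18 × 2% = ¥5,800.34.
Total = ¥39,496.90 + ¥5,800.34 = ¥45,297.24.

¥45,297.24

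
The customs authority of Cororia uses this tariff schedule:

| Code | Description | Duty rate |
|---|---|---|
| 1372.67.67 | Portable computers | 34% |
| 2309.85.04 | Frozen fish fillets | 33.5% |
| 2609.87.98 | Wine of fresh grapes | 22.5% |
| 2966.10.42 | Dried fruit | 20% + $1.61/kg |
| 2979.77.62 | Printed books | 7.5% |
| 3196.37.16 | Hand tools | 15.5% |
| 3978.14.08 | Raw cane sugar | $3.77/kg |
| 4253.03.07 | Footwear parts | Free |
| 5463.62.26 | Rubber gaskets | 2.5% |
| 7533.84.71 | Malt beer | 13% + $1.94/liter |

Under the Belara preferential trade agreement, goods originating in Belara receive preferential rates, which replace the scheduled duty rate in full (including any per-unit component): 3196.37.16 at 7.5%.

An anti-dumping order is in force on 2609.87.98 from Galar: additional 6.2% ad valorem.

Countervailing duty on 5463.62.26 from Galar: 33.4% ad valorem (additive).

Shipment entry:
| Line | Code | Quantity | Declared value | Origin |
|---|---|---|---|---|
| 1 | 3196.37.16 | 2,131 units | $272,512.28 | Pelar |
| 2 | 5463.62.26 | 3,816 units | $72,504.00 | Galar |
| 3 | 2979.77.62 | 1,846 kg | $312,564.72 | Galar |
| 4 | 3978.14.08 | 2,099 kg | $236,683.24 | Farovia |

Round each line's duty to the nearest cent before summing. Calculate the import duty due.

Line 1 (3196.37.16, Pelar, 2,131 units, $272,512.28):
Base rate for 3196.37.16 is 15.5%.
3196.37.16 has an FTA preferential rate, but origin Pelar is not Belara; base rate stands.
Duty = $272,512.28 × 15.5% = $42,239.40.
Line 2 (5463.62.26, Galar, 3,816 units, $72,504.00):
Base rate for 5463.62.26 is 2.5%.
Additional duty on 5463.62.26 from Galar: +33.4%. Applied ad valorem rate: 2.5% + 33.4% = 35.9%.
Duty = $72,504.00 × 35.9% = $26,028.94.
Line 3 (2979.77.62, Galar, 1,846 kg, $312,564.72):
Base rate for 2979.77.62 is 7.5%.
Duty = $312,564.72 × 7.5% = $23,442.35.
Line 4 (3978.14.08, Farovia, 2,099 kg, $236,683.24):
Base rate for 3978.14.08 is $3.77/kg.
Duty = 2,099 × $3.77 = $7,913.23.
Total = $42,239.40 + $26,028.94 + $23,442.35 + $7,913.23 = $99,623.92.

$99,623.92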